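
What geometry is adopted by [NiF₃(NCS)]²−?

tetrahedral

Ligand charges: each fluoride is −1; each isothiocyanate is −1. With an overall charge of −2 the nickel centre must be in the +2 oxidation state.
Ni sits in group 10, so the d-electron count is 10 − 2 = 8.
With 4 monodentate ligands the coordination number is 4.
Fluoride and isothiocyanate are weak-field ligands.
With weak-field ligands the CFSE gain from square planar is small, so a 3d d⁸ ion takes the sterically preferred tetrahedral geometry.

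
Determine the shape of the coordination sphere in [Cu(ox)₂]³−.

Ligand charges: each oxalate is −2. With an overall charge of −3 the copper centre must be in the +1 oxidation state.
Cu sits in group 11, so the d-electron count is 11 − 1 = 10.
Counting donor atoms: 2×oxalate (bidentate) → 4 donors. Coordination number = 4.
A d¹⁰ ion has no crystal-field stabilisation preference between square planar and tetrahedral, so four ligands adopt the sterically favoured tetrahedral geometry.

tetrahedral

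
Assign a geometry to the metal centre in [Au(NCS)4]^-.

square planar

Summing ligand charges against the −1 overall charge gives an oxidation state of +3 for gold.
Group 11 minus oxidation state 3 gives a d⁸ configuration.
Coordination number: 4.
A 5d d⁸ ion has a large crystal-field splitting; square planar leaves the high-energy d_{x²−y²} orbital empty and maximises CFSE.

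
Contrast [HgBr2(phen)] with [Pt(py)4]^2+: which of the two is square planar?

For [HgBr2(phen)]: Summing ligand charges against the 0 overall charge gives an oxidation state of +2 for mercury. Group 12 minus oxidation state 2 gives a d¹⁰ configuration. A d¹⁰ ion has no crystal-field stabilisation preference between square planar and tetrahedral, so four ligands adopt the sterically favoured tetrahedral geometry. → tetrahedral.
For [Pt(py)4]^2+: Summing ligand charges against the +2 overall charge gives an oxidation state of +2 for platinum. Pt sits in group 10, so the d-electron count is 10 − 2 = 8. A 5d d⁸ ion has a large crystal-field splitting; square planar leaves the high-energy d_{x²−y²} orbital empty and maximises CFSE. → square planar.

[Pt(py)4]^2+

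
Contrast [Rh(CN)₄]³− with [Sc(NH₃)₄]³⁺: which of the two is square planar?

[Rh(CN)₄]³−

For [Rh(CN)₄]³−: Ligand charges: each cyanide is −1. With an overall charge of −3 the rhodium centre must be in the +1 oxidation state. Group 9 minus oxidation state 1 gives a d⁸ configuration. A 4d d⁸ ion has a large crystal-field splitting; square planar leaves the high-energy d_{x²−y²} orbital empty and maximises CFSE. → square planar.
For [Sc(NH₃)₄]³⁺: Summing ligand charges against the +3 overall charge gives an oxidation state of +3 for scandium. Group 3 minus oxidation state 3 gives a d⁰ configuration. A d⁰ ion has no crystal-field stabilisation preference between square planar and tetrahedral, so four ligands adopt the sterically favoured tetrahedral geometry. → tetrahedral.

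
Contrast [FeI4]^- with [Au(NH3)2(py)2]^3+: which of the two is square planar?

For [FeI4]^-: Summing ligand charges against the −1 overall charge gives an oxidation state of +3 for iron. Fe sits in group 8, so the d-electron count is 8 − 3 = 5. A high-spin d⁵ ion has zero CFSE in either geometry, so four ligands adopt the sterically favoured tetrahedral geometry. → tetrahedral.
For [Au(NH3)2(py)2]^3+: Summing ligand charges against the +3 overall charge gives an oxidation state of +3 for gold. Gold is a group-11 element; Au(III) is therefore d⁸. A 5d d⁸ ion has a large crystal-field splitting; square planar leaves the high-energy d_{x²−y²} orbital empty and maximises CFSE. → square planar.

[Au(NH3)2(py)2]^3+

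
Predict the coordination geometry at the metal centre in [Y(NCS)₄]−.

tetrahedral

Ligand charges: each isothiocyanate is −1. With an overall charge of −1 the yttrium centre must be in the +3 oxidation state.
Yttrium is a group-3 element; Y(III) is therefore d⁰.
With 4 monodentate ligands the coordination number is 4.
A d⁰ ion has no crystal-field stabilisation preference between square planar and tetrahedral, so four ligands adopt the sterically favoured tetrahedral geometry.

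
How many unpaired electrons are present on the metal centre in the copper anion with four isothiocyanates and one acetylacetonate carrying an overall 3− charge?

1

Summing ligand charges against the −3 overall charge gives an oxidation state of +2 for copper.
Copper is a group-11 element; Cu(II) is therefore d⁹.
Counting donor atoms: 4×isothiocyanate (monodentate) → 4 donors; 1×acetylacetonate (bidentate) → 2 donors. Coordination number = 6.
In an octahedral field the d⁹ configuration is t₂g⁶e_g³ (only one arrangement possible), giving 1 unpaired electron.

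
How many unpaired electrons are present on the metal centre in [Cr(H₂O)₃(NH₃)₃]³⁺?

3 unpaired electrons

Water is neutral; ammonia is neutral; balancing the +3 overall charge requires Cr(III).
Group 6 minus oxidation state 3 gives a d³ configuration.
In an octahedral field the d³ configuration is t₂g³e_g⁰ (only one arrangement possible), giving 3 unpaired electrons.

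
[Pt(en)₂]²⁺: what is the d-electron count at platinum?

d8

Ethylenediamine is neutral; balancing the +2 overall charge requires Pt(II).
Group 10 minus oxidation state 2 gives a d⁸ configuration.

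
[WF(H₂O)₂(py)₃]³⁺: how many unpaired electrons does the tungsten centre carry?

2

Each fluoride is −1; water is neutral; pyridine is neutral; balancing the +3 overall charge requires W(IV).
W sits in group 6, so the d-electron count is 6 − 4 = 2.
In an octahedral field the d² configuration is t₂g²e_g⁰ (only one arrangement possible), giving 2 unpaired electrons.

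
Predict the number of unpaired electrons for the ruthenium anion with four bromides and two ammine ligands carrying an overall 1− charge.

1

Each bromide is −1; ammonia is neutral; balancing the −1 overall charge requires Ru(III).
Group 8 minus oxidation state 3 gives a d⁵ configuration.
The spin state decides the count: a 4d ion has a large Δₒ and is invariably low-spin.
An octahedral low-spin d⁵ ion is t₂g⁵e_g⁰, giving 1 unpaired electron.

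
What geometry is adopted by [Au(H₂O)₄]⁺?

tetrahedral

Water is neutral; balancing the +1 overall charge requires Au(I).
Gold is a group-11 element; Au(I) is therefore d¹⁰.
With 4 monodentate ligands the coordination number is 4.
A d¹⁰ ion has no crystal-field stabilisation preference between square planar and tetrahedral, so four ligands adopt the sterically favoured tetrahedral geometry.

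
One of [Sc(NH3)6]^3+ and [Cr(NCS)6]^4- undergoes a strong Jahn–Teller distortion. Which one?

[Cr(NCS)6]^4-

[Sc(NH3)6]^3+: Ammonia is neutral; balancing the +3 overall charge requires Sc(III). Scandium is a group-3 element; Sc(III) is therefore d⁰. The d⁰ configuration leaves the e_g set evenly filled (or empty) — no strong Jahn–Teller driving force.
[Cr(NCS)6]^4-: Summing ligand charges against the −4 overall charge gives an oxidation state of +2 for chromium. Group 6 minus oxidation state 2 gives a d⁴ configuration. Isothiocyanate is a weak-field ligand for a first-row metal, so the complex is high-spin. The t₂g³e_g¹ (high-spin) configuration has an unevenly filled e_g set; the Jahn–Teller theorem predicts a tetragonal distortion (typically axial elongation) to lift the degeneracy.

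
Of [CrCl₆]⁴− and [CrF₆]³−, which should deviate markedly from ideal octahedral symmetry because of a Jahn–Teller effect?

[CrCl₆]⁴−: Ligand charges: each chloride is −1. With an overall charge of −4 the chromium centre must be in the +2 oxidation state. Chromium is a group-6 element; Cr(II) is therefore d⁴. Chloride is a weak-field ligand for a first-row metal, so the complex is high-spin. The t₂g³e_g¹ (high-spin) configuration has an unevenly filled e_g set; the Jahn–Teller theorem predicts a tetragonal distortion (typically axial elongation) to lift the degeneracy.
[CrF₆]³−: Summing ligand charges against the −3 overall charge gives an oxidation state of +3 for chromium. Group 6 minus oxidation state 3 gives a d³ configuration. The d³ configuration leaves the e_g set evenly filled (or empty) — no strong Jahn–Teller driving force.

[CrCl₆]⁴−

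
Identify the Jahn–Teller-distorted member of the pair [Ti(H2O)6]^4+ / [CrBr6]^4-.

[CrBr6]^4-

[Ti(H2O)6]^4+: Water is neutral; balancing the +4 overall charge requires Ti(IV). Group 4 minus oxidation state 4 gives a d⁰ configuration. The d⁰ configuration leaves the e_g set evenly filled (or empty) — no strong Jahn–Teller driving force.
[CrBr6]^4-: Summing ligand charges against the −4 overall charge gives an oxidation state of +2 for chromium. Cr sits in group 6, so the d-electron count is 6 − 2 = 4. Bromide is a weak-field ligand for a first-row metal, so the complex is high-spin. The t₂g³e_g¹ (high-spin) configuration has an unevenly filled e_g set; the Jahn–Teller theorem predicts a tetragonal distortion (typically axial elongation) to lift the degeneracy.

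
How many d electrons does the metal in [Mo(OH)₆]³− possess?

d³

Each hydroxide is −1; balancing the −3 overall charge requires Mo(III).
Molybdenum is a group-6 element; Mo(III) is therefore d³.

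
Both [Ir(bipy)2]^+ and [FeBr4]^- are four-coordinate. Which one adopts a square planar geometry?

[Ir(bipy)2]^+

For [Ir(bipy)2]^+: Ligand charges: 2,2′-bipyridine is neutral. With an overall charge of +1 the iridium centre must be in the +1 oxidation state. Group 9 minus oxidation state 1 gives a d⁸ configuration. A 5d d⁸ ion has a large crystal-field splitting; square planar leaves the high-energy d_{x²−y²} orbital empty and maximises CFSE. → square planar.
For [FeBr4]^-: Summing ligand charges against the −1 overall charge gives an oxidation state of +3 for iron. Iron is a group-8 element; Fe(III) is therefore d⁵. A high-spin d⁵ ion has zero CFSE in either geometry, so four ligands adopt the sterically favoured tetrahedral geometry. → tetrahedral.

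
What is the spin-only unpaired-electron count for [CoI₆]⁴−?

Each iodide is −1; balancing the −4 overall charge requires Co(II).
Group 9 minus oxidation state 2 gives a d⁷ configuration.
The spin state decides the count: Iodide is a weak-field ligand for a first-row metal, so the complex is high-spin.
An octahedral high-spin d⁷ ion is t₂g⁵e_g², giving 3 unpaired electrons.

3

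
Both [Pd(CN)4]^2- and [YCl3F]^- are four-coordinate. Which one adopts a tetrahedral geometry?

For [Pd(CN)4]^2-: Each cyanide is −1; balancing the −2 overall charge requires Pd(II). Palladium is a group-10 element; Pd(II) is therefore d⁸. A 4d d⁸ ion has a large crystal-field splitting; square planar leaves the high-energy d_{x²−y²} orbital empty and maximises CFSE. → square planar.
For [YCl3F]^-: Each chloride is −1; each fluoride is −1; balancing the −1 overall charge requires Y(III). Y sits in group 3, so the d-electron count is 3 − 3 = 0. A d⁰ ion has no crystal-field stabilisation preference between square planar and tetrahedral, so four ligands adopt the sterically favoured tetrahedral geometry. → tetrahedral.

[YCl3F]^-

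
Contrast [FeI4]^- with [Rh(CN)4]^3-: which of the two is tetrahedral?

[FeI4]^-

For [FeI4]^-: Each iodide is −1; balancing the −1 overall charge requires Fe(III). Fe sits in group 8, so the d-electron count is 8 − 3 = 5. A high-spin d⁵ ion has zero CFSE in either geometry, so four ligands adopt the sterically favoured tetrahedral geometry. → tetrahedral.
For [Rh(CN)4]^3-: Each cyanide is −1; balancing the −3 overall charge requires Rh(I). Rhodium is a group-9 element; Rh(I) is therefore d⁸. A 4d d⁸ ion has a large crystal-field splitting; square planar leaves the high-energy d_{x²−y²} orbital empty and maximises CFSE. → square planar.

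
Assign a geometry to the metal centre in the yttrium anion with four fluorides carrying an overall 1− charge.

Each fluoride is −1; balancing the −1 overall charge requires Y(III).
Group 3 minus oxidation state 3 gives a d⁰ configuration.
With 4 monodentate ligands the coordination number is 4.
A d⁰ ion has no crystal-field stabilisation preference between square planar and tetrahedral, so four ligands adopt the sterically favoured tetrahedral geometry.

tetrahedral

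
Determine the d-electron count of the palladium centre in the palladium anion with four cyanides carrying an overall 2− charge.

d⁸

Summing ligand charges against the −2 overall charge gives an oxidation state of +2 for palladium.
Palladium is a group-10 element; Pd(II) is therefore d⁸.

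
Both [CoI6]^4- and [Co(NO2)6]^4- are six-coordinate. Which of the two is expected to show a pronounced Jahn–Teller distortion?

[CoI6]^4-: Summing ligand charges against the −4 overall charge gives an oxidation state of +2 for cobalt. Cobalt is a group-9 element; Co(II) is therefore d⁷. Iodide is a weak-field ligand for a first-row metal, so the complex is high-spin. The d⁷ configuration leaves the e_g set evenly filled (or empty) — no strong Jahn–Teller driving force.
[Co(NO2)6]^4-: Each nitro (N-bound nitrite) is −1; balancing the −4 overall charge requires Co(II). Group 9 minus oxidation state 2 gives a d⁷ configuration. Nitro (N-bound nitrite) is a strong-field ligand (high in the spectrochemical series) for a first-row metal, so the complex is low-spin. The t₂g⁶e_g¹ (low-spin) configuration has an unevenly filled e_g set; the Jahn–Teller theorem predicts a tetragonal distortion (typically axial elongation) to lift the degeneracy.

[Co(NO2)6]^4-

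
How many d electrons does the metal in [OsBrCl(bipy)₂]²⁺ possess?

d⁴

Ligand charges: each bromide is −1; each chloride is −1; 2,2′-bipyridine is neutral. With an overall charge of +2 the osmium centre must be in the +4 oxidation state.
Osmium is a group-8 element; Os(IV) is therefore d⁴.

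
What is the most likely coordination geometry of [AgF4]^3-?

tetrahedral

Each fluoride is −1; balancing the −3 overall charge requires Ag(I).
Ag sits in group 11, so the d-electron count is 11 − 1 = 10.
Coordination number: 4.
A d¹⁰ ion has no crystal-field stabilisation preference between square planar and tetrahedral, so four ligands adopt the sterically favoured tetrahedral geometry.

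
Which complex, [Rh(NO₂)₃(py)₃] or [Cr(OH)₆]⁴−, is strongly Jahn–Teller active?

[Cr(OH)₆]⁴−

[Rh(NO₂)₃(py)₃]: Each nitro (N-bound nitrite) is −1; pyridine is neutral; balancing the 0 overall charge requires Rh(III). Rh sits in group 9, so the d-electron count is 9 − 3 = 6. A 4d ion has a large Δₒ and is invariably low-spin. The d⁶ configuration leaves the e_g set evenly filled (or empty) — no strong Jahn–Teller driving force.
[Cr(OH)₆]⁴−: Each hydroxide is −1; balancing the −4 overall charge requires Cr(II). Chromium is a group-6 element; Cr(II) is therefore d⁴. Hydroxide is a weak-field ligand for a first-row metal, so the complex is high-spin. The t₂g³e_g¹ (high-spin) configuration has an unevenly filled e_g set; the Jahn–Teller theorem predicts a tetragonal distortion (typically axial elongation) to lift the degeneracy.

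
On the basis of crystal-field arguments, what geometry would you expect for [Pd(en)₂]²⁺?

square planar

Summing ligand charges against the +2 overall charge gives an oxidation state of +2 for palladium.
Group 10 minus oxidation state 2 gives a d⁸ configuration.
Counting donor atoms: 2×ethylenediamine (bidentate) → 4 donors. Coordination number = 4.
A 4d d⁸ ion has a large crystal-field splitting; square planar leaves the high-energy d_{x²−y²} orbital empty and maximises CFSE.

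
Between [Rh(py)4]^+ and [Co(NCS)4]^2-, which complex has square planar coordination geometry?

For [Rh(py)4]^+: Ligand charges: pyridine is neutral. With an overall charge of +1 the rhodium centre must be in the +1 oxidation state. Rh sits in group 9, so the d-electron count is 9 − 1 = 8. A 4d d⁸ ion has a large crystal-field splitting; square planar leaves the high-energy d_{x²−y²} orbital empty and maximises CFSE. → square planar.
For [Co(NCS)4]^2-: Ligand charges: each isothiocyanate is −1. With an overall charge of −2 the cobalt centre must be in the +2 oxidation state. Group 9 minus oxidation state 2 gives a d⁷ configuration. For a high-spin 3d d⁷ ion with weak-field ligands the small Δₜ gives little square-planar CFSE advantage, so four ligands adopt the sterically favoured tetrahedral geometry. → tetrahedral.

[Rh(py)4]^+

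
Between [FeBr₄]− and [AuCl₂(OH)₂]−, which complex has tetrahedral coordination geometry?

[FeBr₄]−

For [FeBr₄]−: Summing ligand charges against the −1 overall charge gives an oxidation state of +3 for iron. Group 8 minus oxidation state 3 gives a d⁵ configuration. A high-spin d⁵ ion has zero CFSE in either geometry, so four ligands adopt the sterically favoured tetrahedral geometry. → tetrahedral.
For [AuCl₂(OH)₂]−: Each chloride is −1; each hydroxide is −1; balancing the −1 overall charge requires Au(III). Au sits in group 11, so the d-electron count is 11 − 3 = 8. A 5d d⁸ ion has a large crystal-field splitting; square planar leaves the high-energy d_{x²−y²} orbital empty and maximises CFSE. → square planar.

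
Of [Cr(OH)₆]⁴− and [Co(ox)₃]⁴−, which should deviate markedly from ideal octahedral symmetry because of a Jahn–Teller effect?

[Cr(OH)₆]⁴−: Ligand charges: each hydroxide is −1. With an overall charge of −4 the chromium centre must be in the +2 oxidation state. Group 6 minus oxidation state 2 gives a d⁴ configuration. Hydroxide is a weak-field ligand for a first-row metal, so the complex is high-spin. The t₂g³e_g¹ (high-spin) configuration has an unevenly filled e_g set; the Jahn–Teller theorem predicts a tetragonal distortion (typically axial elongation) to lift the degeneracy.
[Co(ox)₃]⁴−: Summing ligand charges against the −4 overall charge gives an oxidation state of +2 for cobalt. Co sits in group 9, so the d-electron count is 9 − 2 = 7. Oxalate is a weak-field ligand for a first-row metal, so the complex is high-spin. The d⁷ configuration leaves the e_g set evenly filled (or empty) — no strong Jahn–Teller driving force.

[Cr(OH)₆]⁴−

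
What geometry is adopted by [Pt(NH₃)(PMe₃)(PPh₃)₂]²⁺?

square planar

Ligand charges: ammonia is neutral; trimethylphosphine is neutral; triphenylphosphine is neutral. With an overall charge of +2 the platinum centre must be in the +2 oxidation state.
Platinum is a group-10 element; Pt(II) is therefore d⁸.
With 4 monodentate ligands the coordination number is 4.
A 5d d⁸ ion has a large crystal-field splitting; square planar leaves the high-energy d_{x²−y²} orbital empty and maximises CFSE.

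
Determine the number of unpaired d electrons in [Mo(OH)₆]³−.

Ligand charges: each hydroxide is −1. With an overall charge of −3 the molybdenum centre must be in the +3 oxidation state.
Group 6 minus oxidation state 3 gives a d³ configuration.
In an octahedral field the d³ configuration is t₂g³e_g⁰ (only one arrangement possible), giving 3 unpaired electrons.

3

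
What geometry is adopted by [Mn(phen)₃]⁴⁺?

octahedral

Summing ligand charges against the +4 overall charge gives an oxidation state of +4 for manganese.
Group 7 minus oxidation state 4 gives a d³ configuration.
Counting donor atoms: 3×1,10-phenanthroline (bidentate) → 6 donors. Coordination number = 6.
Six donors around a single metal centre give an octahedral coordination sphere.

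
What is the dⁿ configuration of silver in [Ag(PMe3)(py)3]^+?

d10

Ligand charges: trimethylphosphine is neutral; pyridine is neutral. With an overall charge of +1 the silver centre must be in the +1 oxidation state.
Group 11 minus oxidation state 1 gives a d¹⁰ configuration.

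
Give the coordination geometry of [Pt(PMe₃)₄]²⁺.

square planar

Ligand charges: trimethylphosphine is neutral. With an overall charge of +2 the platinum centre must be in the +2 oxidation state.
Group 10 minus oxidation state 2 gives a d⁸ configuration.
Coordination number: 4.
A 5d d⁸ ion has a large crystal-field splitting; square planar leaves the high-energy d_{x²−y²} orbital empty and maximises CFSE.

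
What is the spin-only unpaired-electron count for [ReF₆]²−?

Ligand charges: each fluoride is −1. With an overall charge of −2 the rhenium centre must be in the +4 oxidation state.
Re sits in group 7, so the d-electron count is 7 − 4 = 3.
In an octahedral field the d³ configuration is t₂g³e_g⁰ (only one arrangement possible), giving 3 unpaired electrons.

3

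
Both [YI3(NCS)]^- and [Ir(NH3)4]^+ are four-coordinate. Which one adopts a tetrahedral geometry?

[YI3(NCS)]^-

For [YI3(NCS)]^-: Each iodide is −1; each isothiocyanate is −1; balancing the −1 overall charge requires Y(III). Y sits in group 3, so the d-electron count is 3 − 3 = 0. A d⁰ ion has no crystal-field stabilisation preference between square planar and tetrahedral, so four ligands adopt the sterically favoured tetrahedral geometry. → tetrahedral.
For [Ir(NH3)4]^+: Summing ligand charges against the +1 overall charge gives an oxidation state of +1 for iridium. Iridium is a group-9 element; Ir(I) is therefore d⁸. A 5d d⁸ ion has a large crystal-field splitting; square planar leaves the high-energy d_{x²−y²} orbital empty and maximises CFSE. → square planar.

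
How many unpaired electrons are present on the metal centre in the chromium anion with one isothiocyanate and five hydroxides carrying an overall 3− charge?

3 unpaired electrons

Each isothiocyanate is −1; each hydroxide is −1; balancing the −3 overall charge requires Cr(III).
Group 6 minus oxidation state 3 gives a d³ configuration.
In an octahedral field the d³ configuration is t₂g³e_g⁰ (only one arrangement possible), giving 3 unpaired electrons.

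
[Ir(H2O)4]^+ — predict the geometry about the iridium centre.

square planar

Summing ligand charges against the +1 overall charge gives an oxidation state of +1 for iridium.
Ir sits in group 9, so the d-electron count is 9 − 1 = 8.
Coordination number: 4.
A 5d d⁸ ion has a large crystal-field splitting; square planar leaves the high-energy d_{x²−y²} orbital empty and maximises CFSE.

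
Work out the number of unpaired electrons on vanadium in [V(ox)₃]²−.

Summing ligand charges against the −2 overall charge gives an oxidation state of +4 for vanadium.
V sits in group 5, so the d-electron count is 5 − 4 = 1.
Counting donor atoms: 3×oxalate (bidentate) → 6 donors. Coordination number = 6.
In an octahedral field the d¹ configuration is t₂g¹e_g⁰ (only one arrangement possible), giving 1 unpaired electron.

1 unpaired electron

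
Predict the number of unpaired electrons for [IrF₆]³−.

0

Summing ligand charges against the −3 overall charge gives an oxidation state of +3 for iridium.
Group 9 minus oxidation state 3 gives a d⁶ configuration.
The spin state decides the count: a 5d ion has a large Δₒ and is invariably low-spin.
An octahedral low-spin d⁶ ion is t₂g⁶e_g⁰, giving 0 unpaired electrons.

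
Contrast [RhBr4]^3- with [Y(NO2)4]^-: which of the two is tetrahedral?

For [RhBr4]^3-: Summing ligand charges against the −3 overall charge gives an oxidation state of +1 for rhodium. Group 9 minus oxidation state 1 gives a d⁸ configuration. A 4d d⁸ ion has a large crystal-field splitting; square planar leaves the high-energy d_{x²−y²} orbital empty and maximises CFSE. → square planar.
For [Y(NO2)4]^-: Each nitro (N-bound nitrite) is −1; balancing the −1 overall charge requires Y(III). Group 3 minus oxidation state 3 gives a d⁰ configuration. A d⁰ ion has no crystal-field stabilisation preference between square planar and tetrahedral, so four ligands adopt the sterically favoured tetrahedral geometry. → tetrahedral.

[Y(NO2)4]^-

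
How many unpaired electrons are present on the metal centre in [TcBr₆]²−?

Summing ligand charges against the −2 overall charge gives an oxidation state of +4 for technetium.
Technetium is a group-7 element; Tc(IV) is therefore d³.
In an octahedral field the d³ configuration is t₂g³e_g⁰ (only one arrangement possible), giving 3 unpaired electrons.

3 unpaired electrons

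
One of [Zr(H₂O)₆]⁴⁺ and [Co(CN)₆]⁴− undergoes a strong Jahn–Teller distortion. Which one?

[Zr(H₂O)₆]⁴⁺: Water is neutral; balancing the +4 overall charge requires Zr(IV). Zr sits in group 4, so the d-electron count is 4 − 4 = 0. The d⁰ configuration leaves the e_g set evenly filled (or empty) — no strong Jahn–Teller driving force.
[Co(CN)₆]⁴−: Summing ligand charges against the −4 overall charge gives an oxidation state of +2 for cobalt. Group 9 minus oxidation state 2 gives a d⁷ configuration. Cyanide is a strong-field ligand (high in the spectrochemical series) for a first-row metal, so the complex is low-spin. The t₂g⁶e_g¹ (low-spin) configuration has an unevenly filled e_g set; the Jahn–Teller theorem predicts a tetragonal distortion (typically axial elongation) to lift the degeneracy.

[Co(CN)₆]⁴−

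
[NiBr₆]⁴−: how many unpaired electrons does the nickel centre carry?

Ligand charges: each bromide is −1. With an overall charge of −4 the nickel centre must be in the +2 oxidation state.
Group 10 minus oxidation state 2 gives a d⁸ configuration.
In an octahedral field the d⁸ configuration is t₂g⁶e_g² (only one arrangement possible), giving 2 unpaired electrons.

2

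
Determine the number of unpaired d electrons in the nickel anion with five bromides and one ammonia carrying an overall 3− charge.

Summing ligand charges against the −3 overall charge gives an oxidation state of +2 for nickel.
Nickel is a group-10 element; Ni(II) is therefore d⁸.
In an octahedral field the d⁸ configuration is t₂g⁶e_g² (only one arrangement possible), giving 2 unpaired electrons.

2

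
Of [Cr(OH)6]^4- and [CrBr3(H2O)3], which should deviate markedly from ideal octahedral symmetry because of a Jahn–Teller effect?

[Cr(OH)6]^4-

[Cr(OH)6]^4-: Summing ligand charges against the −4 overall charge gives an oxidation state of +2 for chromium. Group 6 minus oxidation state 2 gives a d⁴ configuration. Hydroxide is a weak-field ligand for a first-row metal, so the complex is high-spin. The t₂g³e_g¹ (high-spin) configuration has an unevenly filled e_g set; the Jahn–Teller theorem predicts a tetragonal distortion (typically axial elongation) to lift the degeneracy.
[CrBr3(H2O)3]: Each bromide is −1; water is neutral; balancing the 0 overall charge requires Cr(III). Cr sits in group 6, so the d-electron count is 6 − 3 = 3. The d³ configuration leaves the e_g set evenly filled (or empty) — no strong Jahn–Teller driving force.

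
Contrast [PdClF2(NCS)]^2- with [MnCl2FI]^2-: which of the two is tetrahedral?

For [PdClF2(NCS)]^2-: Ligand charges: each chloride is −1; each fluoride is −1; each isothiocyanate is −1. With an overall charge of −2 the palladium centre must be in the +2 oxidation state. Pd sits in group 10, so the d-electron count is 10 − 2 = 8. A 4d d⁸ ion has a large crystal-field splitting; square planar leaves the high-energy d_{x²−y²} orbital empty and maximises CFSE. → square planar.
For [MnCl2FI]^2-: Each chloride is −1; each fluoride is −1; each iodide is −1; balancing the −2 overall charge requires Mn(II). Mn sits in group 7, so the d-electron count is 7 − 2 = 5. A high-spin d⁵ ion has zero CFSE in either geometry, so four ligands adopt the sterically favoured tetrahedral geometry. → tetrahedral.

[MnCl2FI]^2-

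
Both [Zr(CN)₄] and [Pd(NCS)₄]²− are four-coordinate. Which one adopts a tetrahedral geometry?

For [Zr(CN)₄]: Ligand charges: each cyanide is −1. With an overall charge of 0 the zirconium centre must be in the +4 oxidation state. Zr sits in group 4, so the d-electron count is 4 − 4 = 0. A d⁰ ion has no crystal-field stabilisation preference between square planar and tetrahedral, so four ligands adopt the sterically favoured tetrahedral geometry. → tetrahedral.
For [Pd(NCS)₄]²−: Summing ligand charges against the −2 overall charge gives an oxidation state of +2 for palladium. Palladium is a group-10 element; Pd(II) is therefore d⁸. A 4d d⁸ ion has a large crystal-field splitting; square planar leaves the high-energy d_{x²−y²} orbital empty and maximises CFSE. → square planar.

[Zr(CN)₄]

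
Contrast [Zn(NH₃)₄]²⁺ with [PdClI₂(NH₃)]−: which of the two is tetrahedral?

For [Zn(NH₃)₄]²⁺: Ammonia is neutral; balancing the +2 overall charge requires Zn(II). Zinc is a group-12 element; Zn(II) is therefore d¹⁰. A d¹⁰ ion has no crystal-field stabilisation preference between square planar and tetrahedral, so four ligands adopt the sterically favoured tetrahedral geometry. → tetrahedral.
For [PdClI₂(NH₃)]−: Each chloride is −1; each iodide is −1; ammonia is neutral; balancing the −1 overall charge requires Pd(II). Group 10 minus oxidation state 2 gives a d⁸ configuration. A 4d d⁸ ion has a large crystal-field splitting; square planar leaves the high-energy d_{x²−y²} orbital empty and maximises CFSE. → square planar.

[Zn(NH₃)₄]²⁺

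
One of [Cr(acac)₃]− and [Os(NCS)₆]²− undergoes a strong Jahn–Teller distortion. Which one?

[Cr(acac)₃]−: Summing ligand charges against the −1 overall charge gives an oxidation state of +2 for chromium. Group 6 minus oxidation state 2 gives a d⁴ configuration. Acetylacetonate is a weak-field ligand for a first-row metal, so the complex is high-spin. The t₂g³e_g¹ (high-spin) configuration has an unevenly filled e_g set; the Jahn–Teller theorem predicts a tetragonal distortion (typically axial elongation) to lift the degeneracy.
[Os(NCS)₆]²−: Each isothiocyanate is −1; balancing the −2 overall charge requires Os(IV). Group 8 minus oxidation state 4 gives a d⁴ configuration. A 5d ion has a large Δₒ and is invariably low-spin. The d⁴ configuration leaves the e_g set evenly filled (or empty) — no strong Jahn–Teller driving force.

[Cr(acac)₃]−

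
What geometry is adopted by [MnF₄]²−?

Summing ligand charges against the −2 overall charge gives an oxidation state of +2 for manganese.
Mn sits in group 7, so the d-electron count is 7 − 2 = 5.
Coordination number: 4.
Fluoride is a weak-field ligand.
A high-spin d⁵ ion has zero CFSE in either geometry, so four ligands adopt the sterically favoured tetrahedral geometry.

tetrahedral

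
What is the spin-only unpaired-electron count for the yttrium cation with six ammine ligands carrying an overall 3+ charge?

0

Ammonia is neutral; balancing the +3 overall charge requires Y(III).
Y sits in group 3, so the d-electron count is 3 − 3 = 0.
In an octahedral field the d⁰ configuration is t₂g⁰e_g⁰, giving 0 unpaired electrons.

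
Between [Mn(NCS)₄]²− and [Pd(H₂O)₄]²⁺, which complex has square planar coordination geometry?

[Pd(H₂O)₄]²⁺

For [Mn(NCS)₄]²−: Summing ligand charges against the −2 overall charge gives an oxidation state of +2 for manganese. Manganese is a group-7 element; Mn(II) is therefore d⁵. A high-spin d⁵ ion has zero CFSE in either geometry, so four ligands adopt the sterically favoured tetrahedral geometry. → tetrahedral.
For [Pd(H₂O)₄]²⁺: Summing ligand charges against the +2 overall charge gives an oxidation state of +2 for palladium. Palladium is a group-10 element; Pd(II) is therefore d⁸. A 4d d⁸ ion has a large crystal-field splitting; square planar leaves the high-energy d_{x²−y²} orbital empty and maximises CFSE. → square planar.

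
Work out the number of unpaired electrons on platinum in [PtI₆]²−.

0 unpaired electrons

Summing ligand charges against the −2 overall charge gives an oxidation state of +4 for platinum.
Group 10 minus oxidation state 4 gives a d⁶ configuration.
The spin state decides the count: a 5d ion has a large Δₒ and is invariably low-spin.
An octahedral low-spin d⁶ ion is t₂g⁶e_g⁰, giving 0 unpaired electrons.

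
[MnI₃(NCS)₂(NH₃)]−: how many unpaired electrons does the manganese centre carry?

Summing ligand charges against the −1 overall charge gives an oxidation state of +4 for manganese.
Mn sits in group 7, so the d-electron count is 7 − 4 = 3.
In an octahedral field the d³ configuration is t₂g³e_g⁰ (only one arrangement possible), giving 3 unpaired electrons.

3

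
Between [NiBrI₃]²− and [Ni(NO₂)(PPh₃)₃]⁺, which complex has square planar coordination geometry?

For [NiBrI₃]²−: Summing ligand charges against the −2 overall charge gives an oxidation state of +2 for nickel. Nickel is a group-10 element; Ni(II) is therefore d⁸. Bromide and iodide are weak-field ligands. With weak-field ligands the CFSE gain from square planar is small, so a 3d d⁸ ion takes the sterically preferred tetrahedral geometry. → tetrahedral.
For [Ni(NO₂)(PPh₃)₃]⁺: Each nitro (N-bound nitrite) is −1; triphenylphosphine is neutral; balancing the +1 overall charge requires Ni(II). Group 10 minus oxidation state 2 gives a d⁸ configuration. Nitro (N-bound nitrite) and triphenylphosphine are strong-field ligands (high in the spectrochemical series). A 3d d⁸ ion with strong-field ligands gains enough CFSE to favour square planar over tetrahedral. → square planar.

[Ni(NO₂)(PPh₃)₃]⁺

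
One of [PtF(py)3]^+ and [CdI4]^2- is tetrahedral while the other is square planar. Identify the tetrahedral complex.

[CdI4]^2-

For [PtF(py)3]^+: Ligand charges: each fluoride is −1; pyridine is neutral. With an overall charge of +1 the platinum centre must be in the +2 oxidation state. Pt sits in group 10, so the d-electron count is 10 − 2 = 8. A 5d d⁸ ion has a large crystal-field splitting; square planar leaves the high-energy d_{x²−y²} orbital empty and maximises CFSE. → square planar.
For [CdI4]^2-: Ligand charges: each iodide is −1. With an overall charge of −2 the cadmium centre must be in the +2 oxidation state. Cadmium is a group-12 element; Cd(II) is therefore d¹⁰. A d¹⁰ ion has no crystal-field stabilisation preference between square planar and tetrahedral, so four ligands adopt the sterically favoured tetrahedral geometry. → tetrahedral.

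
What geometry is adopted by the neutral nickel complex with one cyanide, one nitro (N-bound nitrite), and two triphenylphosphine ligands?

square planar

Ligand charges: each cyanide is −1; each nitro (N-bound nitrite) is −1; triphenylphosphine is neutral. With an overall charge of 0 the nickel centre must be in the +2 oxidation state.
Ni sits in group 10, so the d-electron count is 10 − 2 = 8.
With 4 monodentate ligands the coordination number is 4.
Cyanide, nitro (N-bound nitrite), and triphenylphosphine are strong-field ligands (high in the spectrochemical series).
A 3d d⁸ ion with strong-field ligands gains enough CFSE to favour square planar over tetrahedral.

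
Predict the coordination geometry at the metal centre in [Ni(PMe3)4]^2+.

Trimethylphosphine is neutral; balancing the +2 overall charge requires Ni(II).
Group 10 minus oxidation state 2 gives a d⁸ configuration.
Coordination number: 4.
Trimethylphosphine is a strong-field ligand (high in the spectrochemical series).
A 3d d⁸ ion with strong-field ligands gains enough CFSE to favour square planar over tetrahedral.

square planar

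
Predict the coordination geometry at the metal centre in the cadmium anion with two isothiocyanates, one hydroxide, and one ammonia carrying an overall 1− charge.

tetrahedral

Ligand charges: each isothiocyanate is −1; each hydroxide is −1; ammonia is neutral. With an overall charge of −1 the cadmium centre must be in the +2 oxidation state.
Cadmium is a group-12 element; Cd(II) is therefore d¹⁰.
Coordination number: 4.
A d¹⁰ ion has no crystal-field stabilisation preference between square planar and tetrahedral, so four ligands adopt the sterically favoured tetrahedral geometry.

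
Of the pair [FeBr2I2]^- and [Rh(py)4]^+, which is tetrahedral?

For [FeBr2I2]^-: Summing ligand charges against the −1 overall charge gives an oxidation state of +3 for iron. Group 8 minus oxidation state 3 gives a d⁵ configuration. A high-spin d⁵ ion has zero CFSE in either geometry, so four ligands adopt the sterically favoured tetrahedral geometry. → tetrahedral.
For [Rh(py)4]^+: Pyridine is neutral; balancing the +1 overall charge requires Rh(I). Group 9 minus oxidation state 1 gives a d⁸ configuration. A 4d d⁸ ion has a large crystal-field splitting; square planar leaves the high-energy d_{x²−y²} orbital empty and maximises CFSE. → square planar.

[FeBr2I2]^-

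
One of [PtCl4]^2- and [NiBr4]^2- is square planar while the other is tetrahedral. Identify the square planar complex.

[PtCl4]^2-

For [PtCl4]^2-: Each chloride is −1; balancing the −2 overall charge requires Pt(II). Platinum is a group-10 element; Pt(II) is therefore d⁸. A 5d d⁸ ion has a large crystal-field splitting; square planar leaves the high-energy d_{x²−y²} orbital empty and maximises CFSE. → square planar.
For [NiBr4]^2-: Each bromide is −1; balancing the −2 overall charge requires Ni(II). Group 10 minus oxidation state 2 gives a d⁸ configuration. Bromide is a weak-field ligand. With weak-field ligands the CFSE gain from square planar is small, so a 3d d⁸ ion takes the sterically preferred tetrahedral geometry. → tetrahedral.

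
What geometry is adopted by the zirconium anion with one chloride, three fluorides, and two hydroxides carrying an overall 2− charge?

octahedral

Summing ligand charges against the −2 overall charge gives an oxidation state of +4 for zirconium.
Group 4 minus oxidation state 4 gives a d⁰ configuration.
Coordination number: 6.
Six donors around a single metal centre give an octahedral coordination sphere.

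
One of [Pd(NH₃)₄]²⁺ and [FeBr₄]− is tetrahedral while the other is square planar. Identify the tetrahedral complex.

For [Pd(NH₃)₄]²⁺: Summing ligand charges against the +2 overall charge gives an oxidation state of +2 for palladium. Palladium is a group-10 element; Pd(II) is therefore d⁸. A 4d d⁸ ion has a large crystal-field splitting; square planar leaves the high-energy d_{x²−y²} orbital empty and maximises CFSE. → square planar.
For [FeBr₄]−: Ligand charges: each bromide is −1. With an overall charge of −1 the iron centre must be in the +3 oxidation state. Iron is a group-8 element; Fe(III) is therefore d⁵. A high-spin d⁵ ion has zero CFSE in either geometry, so four ligands adopt the sterically favoured tetrahedral geometry. → tetrahedral.

[FeBr₄]−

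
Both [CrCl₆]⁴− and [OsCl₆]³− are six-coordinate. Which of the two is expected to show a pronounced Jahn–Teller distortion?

[CrCl₆]⁴−: Ligand charges: each chloride is −1. With an overall charge of −4 the chromium centre must be in the +2 oxidation state. Chromium is a group-6 element; Cr(II) is therefore d⁴. Chloride is a weak-field ligand for a first-row metal, so the complex is high-spin. The t₂g³e_g¹ (high-spin) configuration has an unevenly filled e_g set; the Jahn–Teller theorem predicts a tetragonal distortion (typically axial elongation) to lift the degeneracy.
[OsCl₆]³−: Ligand charges: each chloride is −1. With an overall charge of −3 the osmium centre must be in the +3 oxidation state. Osmium is a group-8 element; Os(III) is therefore d⁵. A 5d ion has a large Δₒ and is invariably low-spin. The d⁵ configuration leaves the e_g set evenly filled (or empty) — no strong Jahn–Teller driving force.

[CrCl₆]⁴−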